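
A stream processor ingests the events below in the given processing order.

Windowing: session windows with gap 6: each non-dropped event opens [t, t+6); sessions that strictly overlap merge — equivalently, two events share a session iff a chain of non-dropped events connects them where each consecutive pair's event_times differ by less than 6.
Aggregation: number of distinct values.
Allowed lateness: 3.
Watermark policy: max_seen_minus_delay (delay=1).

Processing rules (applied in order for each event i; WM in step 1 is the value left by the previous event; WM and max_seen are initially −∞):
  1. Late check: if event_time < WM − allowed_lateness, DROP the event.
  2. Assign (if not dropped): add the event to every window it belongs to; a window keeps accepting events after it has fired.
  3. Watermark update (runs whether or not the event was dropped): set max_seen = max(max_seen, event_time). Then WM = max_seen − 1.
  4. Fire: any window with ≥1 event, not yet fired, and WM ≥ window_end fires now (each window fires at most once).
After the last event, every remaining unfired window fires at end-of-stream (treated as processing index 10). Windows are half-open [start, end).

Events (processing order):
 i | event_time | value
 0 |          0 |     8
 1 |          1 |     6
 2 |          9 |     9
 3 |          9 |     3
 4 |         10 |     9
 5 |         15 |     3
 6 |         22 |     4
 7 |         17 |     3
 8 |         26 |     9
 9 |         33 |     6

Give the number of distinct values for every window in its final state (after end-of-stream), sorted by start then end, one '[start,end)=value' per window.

[0,7)=2 [9,21)=2 [22,32)=2 [33,39)=1

i=0 t=0 v=8: → [0,6); WM=-1
i=1 t=1 v=6: → [0,7); WM=0
i=2 t=9 v=9: → [9,15); WM=8
i=3 t=9 v=3: → [9,15); WM=8
i=4 t=10 v=9: → [9,16); WM=9
i=5 t=15 v=3: → [9,21); WM=14
i=6 t=22 v=4: → [22,28); WM=21
i=7 t=17 v=3: DROP (t<21-3); WM=21
i=8 t=26 v=9: → [22,32); WM=25
i=9 t=33 v=6: → [33,39); WM=32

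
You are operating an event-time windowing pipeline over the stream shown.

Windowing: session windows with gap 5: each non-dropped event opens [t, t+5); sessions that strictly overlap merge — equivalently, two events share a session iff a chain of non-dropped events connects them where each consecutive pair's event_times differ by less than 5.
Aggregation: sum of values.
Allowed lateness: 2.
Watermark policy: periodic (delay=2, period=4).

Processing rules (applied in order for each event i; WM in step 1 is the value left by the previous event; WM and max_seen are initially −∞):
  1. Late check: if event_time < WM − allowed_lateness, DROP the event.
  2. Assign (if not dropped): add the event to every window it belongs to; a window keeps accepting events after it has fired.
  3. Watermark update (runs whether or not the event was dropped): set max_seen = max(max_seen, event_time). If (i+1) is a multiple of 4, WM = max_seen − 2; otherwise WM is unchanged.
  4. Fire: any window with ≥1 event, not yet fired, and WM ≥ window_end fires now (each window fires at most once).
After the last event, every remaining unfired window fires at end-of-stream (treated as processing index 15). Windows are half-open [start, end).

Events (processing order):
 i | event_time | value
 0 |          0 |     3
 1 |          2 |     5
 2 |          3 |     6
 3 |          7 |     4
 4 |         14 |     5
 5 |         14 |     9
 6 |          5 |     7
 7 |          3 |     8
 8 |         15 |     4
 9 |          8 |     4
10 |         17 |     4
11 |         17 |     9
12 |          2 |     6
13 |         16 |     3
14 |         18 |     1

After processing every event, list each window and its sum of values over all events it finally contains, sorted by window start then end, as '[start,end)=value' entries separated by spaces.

i=0 t=0 v=3: → [0,5); WM=−∞
i=1 t=2 v=5: → [0,7); WM=−∞
i=2 t=3 v=6: → [0,8); WM=−∞
i=3 t=7 v=4: → [0,12); WM=5
i=4 t=14 v=5: → [14,19); WM=5
i=5 t=14 v=9: → [14,19); WM=5
i=6 t=5 v=7: → [0,12); WM=5
i=7 t=3 v=8: → [0,12); WM=12
i=8 t=15 v=4: → [14,20); WM=12
i=9 t=8 v=4: DROP (t<12-2); WM=12
i=10 t=17 v=4: → [14,22); WM=12
i=11 t=17 v=9: → [14,22); WM=15
i=12 t=2 v=6: DROP (t<15-2); WM=15
i=13 t=16 v=3: → [14,22); WM=15
i=14 t=18 v=1: → [14,23); WM=15

[0,12)=33 [14,23)=35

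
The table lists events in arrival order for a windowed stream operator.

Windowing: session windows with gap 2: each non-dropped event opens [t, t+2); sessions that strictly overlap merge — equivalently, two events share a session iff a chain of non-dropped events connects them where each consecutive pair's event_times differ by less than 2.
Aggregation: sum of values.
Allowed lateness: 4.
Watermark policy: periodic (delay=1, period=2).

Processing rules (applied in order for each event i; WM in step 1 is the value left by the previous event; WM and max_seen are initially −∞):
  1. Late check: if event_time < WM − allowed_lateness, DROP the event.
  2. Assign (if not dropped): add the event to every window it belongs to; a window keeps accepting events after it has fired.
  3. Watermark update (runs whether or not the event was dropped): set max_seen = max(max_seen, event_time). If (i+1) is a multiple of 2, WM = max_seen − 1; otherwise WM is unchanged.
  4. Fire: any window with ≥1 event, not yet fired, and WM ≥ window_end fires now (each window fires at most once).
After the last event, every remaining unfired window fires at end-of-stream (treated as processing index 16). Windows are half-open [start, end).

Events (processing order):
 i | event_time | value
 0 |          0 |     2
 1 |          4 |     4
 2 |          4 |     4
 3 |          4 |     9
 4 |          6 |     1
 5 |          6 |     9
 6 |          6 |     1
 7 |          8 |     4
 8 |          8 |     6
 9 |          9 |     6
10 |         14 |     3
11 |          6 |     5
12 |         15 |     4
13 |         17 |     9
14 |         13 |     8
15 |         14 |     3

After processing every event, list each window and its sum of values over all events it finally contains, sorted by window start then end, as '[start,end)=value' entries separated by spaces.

i=0 t=0 v=2: → [0,2); WM=−∞
i=1 t=4 v=4: → [4,6); WM=3
i=2 t=4 v=4: → [4,6); WM=3
i=3 t=4 v=9: → [4,6); WM=3
i=4 t=6 v=1: → [6,8); WM=3
i=5 t=6 v=9: → [6,8); WM=5
i=6 t=6 v=1: → [6,8); WM=5
i=7 t=8 v=4: → [8,10); WM=7
i=8 t=8 v=6: → [8,10); WM=7
i=9 t=9 v=6: → [8,11); WM=8
i=10 t=14 v=3: → [14,16); WM=8
i=11 t=6 v=5: → [6,8); WM=13
i=12 t=15 v=4: → [14,17); WM=13
i=13 t=17 v=9: → [17,19); WM=16
i=14 t=13 v=8: → [13,17); WM=16
i=15 t=14 v=3: → [13,17); WM=16

[0,2)=2 [4,6)=17 [6,8)=16 [8,11)=16 [13,17)=18 [17,19)=9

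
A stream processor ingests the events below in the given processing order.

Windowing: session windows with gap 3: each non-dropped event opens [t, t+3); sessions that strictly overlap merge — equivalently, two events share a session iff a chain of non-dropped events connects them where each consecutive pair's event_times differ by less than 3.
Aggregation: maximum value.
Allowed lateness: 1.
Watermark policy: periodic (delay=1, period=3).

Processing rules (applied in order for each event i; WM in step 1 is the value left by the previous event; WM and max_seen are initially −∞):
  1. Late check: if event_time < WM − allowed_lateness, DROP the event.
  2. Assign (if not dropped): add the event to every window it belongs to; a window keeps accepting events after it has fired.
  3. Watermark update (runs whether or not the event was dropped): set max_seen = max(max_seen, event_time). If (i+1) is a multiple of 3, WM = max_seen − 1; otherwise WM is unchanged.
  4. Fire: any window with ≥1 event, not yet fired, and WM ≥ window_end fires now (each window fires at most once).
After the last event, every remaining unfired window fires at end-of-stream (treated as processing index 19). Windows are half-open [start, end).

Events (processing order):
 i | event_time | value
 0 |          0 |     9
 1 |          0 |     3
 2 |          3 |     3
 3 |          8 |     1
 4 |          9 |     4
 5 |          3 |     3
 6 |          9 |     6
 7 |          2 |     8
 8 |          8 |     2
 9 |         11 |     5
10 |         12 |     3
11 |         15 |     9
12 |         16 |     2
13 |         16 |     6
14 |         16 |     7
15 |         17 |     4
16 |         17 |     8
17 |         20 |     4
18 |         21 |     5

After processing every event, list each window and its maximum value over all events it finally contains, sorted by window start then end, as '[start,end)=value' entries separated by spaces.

i=0 t=0 v=9: → [0,3); WM=−∞
i=1 t=0 v=3: → [0,3); WM=−∞
i=2 t=3 v=3: → [3,6); WM=2
i=3 t=8 v=1: → [8,11); WM=2
i=4 t=9 v=4: → [8,12); WM=2
i=5 t=3 v=3: → [3,6); WM=8
i=6 t=9 v=6: → [8,12); WM=8
i=7 t=2 v=8: DROP (t<8-1); WM=8
i=8 t=8 v=2: → [8,12); WM=8
i=9 t=11 v=5: → [8,14); WM=8
i=10 t=12 v=3: → [8,15); WM=8
i=11 t=15 v=9: → [15,18); WM=14
i=12 t=16 v=2: → [15,19); WM=14
i=13 t=16 v=6: → [15,19); WM=14
i=14 t=16 v=7: → [15,19); WM=15
i=15 t=17 v=4: → [15,20); WM=15
i=16 t=17 v=8: → [15,20); WM=15
i=17 t=20 v=4: → [20,23); WM=19
i=18 t=21 v=5: → [20,24); WM=19

[0,3)=9 [3,6)=3 [8,15)=6 [15,20)=9 [20,24)=5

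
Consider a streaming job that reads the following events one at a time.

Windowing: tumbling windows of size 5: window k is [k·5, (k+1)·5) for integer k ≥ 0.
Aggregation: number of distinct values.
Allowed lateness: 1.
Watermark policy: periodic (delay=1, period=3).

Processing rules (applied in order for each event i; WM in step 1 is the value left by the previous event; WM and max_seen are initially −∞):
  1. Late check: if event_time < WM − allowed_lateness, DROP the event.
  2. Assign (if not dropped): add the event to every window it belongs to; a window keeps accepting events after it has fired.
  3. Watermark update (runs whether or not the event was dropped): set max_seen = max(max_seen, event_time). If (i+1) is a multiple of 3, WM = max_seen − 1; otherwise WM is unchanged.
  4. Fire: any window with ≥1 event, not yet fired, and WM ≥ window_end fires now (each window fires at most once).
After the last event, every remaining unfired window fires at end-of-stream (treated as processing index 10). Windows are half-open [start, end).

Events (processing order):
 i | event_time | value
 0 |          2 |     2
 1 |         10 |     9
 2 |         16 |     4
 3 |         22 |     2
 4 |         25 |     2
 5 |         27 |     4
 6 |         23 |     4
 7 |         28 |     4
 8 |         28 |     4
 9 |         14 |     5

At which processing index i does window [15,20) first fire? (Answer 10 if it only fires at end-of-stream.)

i=0 t=2 v=2: → [0,5); WM=−∞
i=1 t=10 v=9: → [10,15); WM=−∞
i=2 t=16 v=4: → [15,20); WM=15; [0,5) fires=1 [10,15) fires=1
i=3 t=22 v=2: → [20,25); WM=15
i=4 t=25 v=2: → [25,30); WM=15
i=5 t=27 v=4: → [25,30); WM=26; [15,20) fires=1 [20,25) fires=1
i=6 t=23 v=4: DROP (t<26-1); WM=26
i=7 t=28 v=4: → [25,30); WM=26
i=8 t=28 v=4: → [25,30); WM=27
i=9 t=14 v=5: DROP (t<27-1); WM=27

5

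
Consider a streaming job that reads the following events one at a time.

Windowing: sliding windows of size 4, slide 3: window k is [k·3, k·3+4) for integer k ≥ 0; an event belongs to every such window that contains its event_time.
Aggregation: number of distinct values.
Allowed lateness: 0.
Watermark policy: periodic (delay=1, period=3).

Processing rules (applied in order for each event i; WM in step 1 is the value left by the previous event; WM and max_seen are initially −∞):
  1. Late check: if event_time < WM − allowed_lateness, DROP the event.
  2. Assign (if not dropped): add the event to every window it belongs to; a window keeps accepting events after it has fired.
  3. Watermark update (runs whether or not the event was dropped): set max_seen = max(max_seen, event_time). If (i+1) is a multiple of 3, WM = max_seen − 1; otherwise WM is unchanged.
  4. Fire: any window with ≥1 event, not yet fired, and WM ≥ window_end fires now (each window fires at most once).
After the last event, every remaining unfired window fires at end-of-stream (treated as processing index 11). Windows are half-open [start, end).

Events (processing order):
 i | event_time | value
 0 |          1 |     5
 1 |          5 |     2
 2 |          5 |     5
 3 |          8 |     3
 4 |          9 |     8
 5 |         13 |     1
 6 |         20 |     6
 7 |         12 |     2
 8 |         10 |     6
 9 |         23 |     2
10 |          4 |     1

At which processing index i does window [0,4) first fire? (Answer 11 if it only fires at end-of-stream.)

i=0 t=1 v=5: → [0,4); WM=−∞
i=1 t=5 v=2: → [3,7); WM=−∞
i=2 t=5 v=5: → [3,7); WM=4; [0,4) fires=1
i=3 t=8 v=3: → [6,10); WM=4
i=4 t=9 v=8: → [9,13),[6,10); WM=4
i=5 t=13 v=1: → [12,16); WM=12; [3,7) fires=2 [6,10) fires=2
i=6 t=20 v=6: → [18,22); WM=12
i=7 t=12 v=2: → [12,16),[9,13); WM=12
i=8 t=10 v=6: DROP (t<12-0); WM=19; [9,13) fires=2 [12,16) fires=2
i=9 t=23 v=2: → [21,25); WM=19
i=10 t=4 v=1: DROP (t<19-0); WM=19

2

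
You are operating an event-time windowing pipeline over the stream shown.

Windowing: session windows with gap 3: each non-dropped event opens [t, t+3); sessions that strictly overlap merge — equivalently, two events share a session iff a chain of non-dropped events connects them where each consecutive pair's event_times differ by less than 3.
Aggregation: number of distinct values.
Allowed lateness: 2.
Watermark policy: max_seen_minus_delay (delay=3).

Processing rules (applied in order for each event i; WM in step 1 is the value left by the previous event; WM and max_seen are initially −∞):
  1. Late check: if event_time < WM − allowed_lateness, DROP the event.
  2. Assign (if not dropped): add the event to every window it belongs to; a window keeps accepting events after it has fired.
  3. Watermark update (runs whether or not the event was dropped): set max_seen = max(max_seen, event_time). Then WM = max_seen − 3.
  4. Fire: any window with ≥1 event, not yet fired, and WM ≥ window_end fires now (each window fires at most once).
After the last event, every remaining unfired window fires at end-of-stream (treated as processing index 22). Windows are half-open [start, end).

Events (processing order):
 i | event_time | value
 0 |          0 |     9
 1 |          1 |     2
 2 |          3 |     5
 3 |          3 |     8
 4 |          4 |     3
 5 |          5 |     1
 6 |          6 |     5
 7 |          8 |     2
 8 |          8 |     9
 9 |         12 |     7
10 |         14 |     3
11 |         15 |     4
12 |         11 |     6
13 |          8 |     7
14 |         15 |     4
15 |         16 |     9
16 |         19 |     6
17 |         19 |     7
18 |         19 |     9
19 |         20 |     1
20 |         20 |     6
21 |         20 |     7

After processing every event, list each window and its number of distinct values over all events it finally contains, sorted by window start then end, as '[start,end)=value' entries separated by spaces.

i=0 t=0 v=9: → [0,3); WM=-3
i=1 t=1 v=2: → [0,4); WM=-2
i=2 t=3 v=5: → [0,6); WM=0
i=3 t=3 v=8: → [0,6); WM=0
i=4 t=4 v=3: → [0,7); WM=1
i=5 t=5 v=1: → [0,8); WM=2
i=6 t=6 v=5: → [0,9); WM=3
i=7 t=8 v=2: → [0,11); WM=5
i=8 t=8 v=9: → [0,11); WM=5
i=9 t=12 v=7: → [12,15); WM=9
i=10 t=14 v=3: → [12,17); WM=11
i=11 t=15 v=4: → [12,18); WM=12
i=12 t=11 v=6: → [11,18); WM=12
i=13 t=8 v=7: DROP (t<12-2); WM=12
i=14 t=15 v=4: → [11,18); WM=12
i=15 t=16 v=9: → [11,19); WM=13
i=16 t=19 v=6: → [19,22); WM=16
i=17 t=19 v=7: → [19,22); WM=16
i=18 t=19 v=9: → [19,22); WM=16
i=19 t=20 v=1: → [19,23); WM=17
i=20 t=20 v=6: → [19,23); WM=17
i=21 t=20 v=7: → [19,23); WM=17

[0,11)=6 [11,19)=5 [19,23)=4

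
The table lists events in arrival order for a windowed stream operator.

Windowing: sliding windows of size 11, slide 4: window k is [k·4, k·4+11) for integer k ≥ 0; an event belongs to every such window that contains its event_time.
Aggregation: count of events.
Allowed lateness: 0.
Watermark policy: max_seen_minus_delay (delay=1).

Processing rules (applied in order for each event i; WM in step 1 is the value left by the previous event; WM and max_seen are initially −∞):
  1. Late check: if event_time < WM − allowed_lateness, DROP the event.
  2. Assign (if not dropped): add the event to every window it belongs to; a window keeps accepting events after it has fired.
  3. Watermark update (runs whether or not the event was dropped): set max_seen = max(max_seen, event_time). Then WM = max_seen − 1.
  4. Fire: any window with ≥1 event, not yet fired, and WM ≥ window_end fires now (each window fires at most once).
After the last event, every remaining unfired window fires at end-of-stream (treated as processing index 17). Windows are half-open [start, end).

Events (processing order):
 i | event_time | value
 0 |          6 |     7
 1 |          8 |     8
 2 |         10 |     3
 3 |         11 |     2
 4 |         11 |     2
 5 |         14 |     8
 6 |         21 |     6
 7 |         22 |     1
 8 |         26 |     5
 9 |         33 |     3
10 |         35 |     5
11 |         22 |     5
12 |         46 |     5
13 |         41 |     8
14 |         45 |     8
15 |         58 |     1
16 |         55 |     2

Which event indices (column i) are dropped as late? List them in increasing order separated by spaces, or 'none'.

i=0 t=6 v=7: → [4,15),[0,11); WM=5
i=1 t=8 v=8: → [8,19),[4,15),[0,11); WM=7
i=2 t=10 v=3: → [8,19),[4,15),[0,11); WM=9
i=3 t=11 v=2: → [8,19),[4,15); WM=10
i=4 t=11 v=2: → [8,19),[4,15); WM=10
i=5 t=14 v=8: → [12,23),[8,19),[4,15); WM=13; [0,11) fires=3
i=6 t=21 v=6: → [20,31),[16,27),[12,23); WM=20; [4,15) fires=6 [8,19) fires=5
i=7 t=22 v=1: → [20,31),[16,27),[12,23); WM=21
i=8 t=26 v=5: → [24,35),[20,31),[16,27); WM=25; [12,23) fires=3
i=9 t=33 v=3: → [32,43),[28,39),[24,35); WM=32; [16,27) fires=3 [20,31) fires=3
i=10 t=35 v=5: → [32,43),[28,39); WM=34
i=11 t=22 v=5: DROP (t<34-0); WM=34
i=12 t=46 v=5: → [44,55),[40,51),[36,47); WM=45; [24,35) fires=2 [28,39) fires=2 [32,43) fires=2
i=13 t=41 v=8: DROP (t<45-0); WM=45
i=14 t=45 v=8: → [44,55),[40,51),[36,47); WM=45
i=15 t=58 v=1: → [56,67),[52,63),[48,59); WM=57; [36,47) fires=2 [40,51) fires=2 [44,55) fires=2
i=16 t=55 v=2: DROP (t<57-0); WM=57

11 13 16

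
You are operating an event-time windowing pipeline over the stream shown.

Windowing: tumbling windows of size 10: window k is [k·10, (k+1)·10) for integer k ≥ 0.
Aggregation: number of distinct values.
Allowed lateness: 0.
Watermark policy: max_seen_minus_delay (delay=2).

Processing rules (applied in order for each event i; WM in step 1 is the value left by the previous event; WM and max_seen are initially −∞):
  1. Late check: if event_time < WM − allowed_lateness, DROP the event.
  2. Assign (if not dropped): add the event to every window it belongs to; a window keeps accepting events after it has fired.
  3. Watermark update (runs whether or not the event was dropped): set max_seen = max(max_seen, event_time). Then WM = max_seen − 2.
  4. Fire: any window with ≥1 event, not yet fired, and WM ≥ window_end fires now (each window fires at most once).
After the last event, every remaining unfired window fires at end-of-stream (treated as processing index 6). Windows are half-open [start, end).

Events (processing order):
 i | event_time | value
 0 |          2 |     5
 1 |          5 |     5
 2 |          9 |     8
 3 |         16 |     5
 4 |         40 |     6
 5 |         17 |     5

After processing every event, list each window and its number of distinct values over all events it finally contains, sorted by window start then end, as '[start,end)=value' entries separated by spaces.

[0,10)=2 [10,20)=1 [40,50)=1

i=0 t=2 v=5: → [0,10); WM=0
i=1 t=5 v=5: → [0,10); WM=3
i=2 t=9 v=8: → [0,10); WM=7
i=3 t=16 v=5: → [10,20); WM=14; [0,10) fires=2
i=4 t=40 v=6: → [40,50); WM=38; [10,20) fires=1
i=5 t=17 v=5: DROP (t<38-0); WM=38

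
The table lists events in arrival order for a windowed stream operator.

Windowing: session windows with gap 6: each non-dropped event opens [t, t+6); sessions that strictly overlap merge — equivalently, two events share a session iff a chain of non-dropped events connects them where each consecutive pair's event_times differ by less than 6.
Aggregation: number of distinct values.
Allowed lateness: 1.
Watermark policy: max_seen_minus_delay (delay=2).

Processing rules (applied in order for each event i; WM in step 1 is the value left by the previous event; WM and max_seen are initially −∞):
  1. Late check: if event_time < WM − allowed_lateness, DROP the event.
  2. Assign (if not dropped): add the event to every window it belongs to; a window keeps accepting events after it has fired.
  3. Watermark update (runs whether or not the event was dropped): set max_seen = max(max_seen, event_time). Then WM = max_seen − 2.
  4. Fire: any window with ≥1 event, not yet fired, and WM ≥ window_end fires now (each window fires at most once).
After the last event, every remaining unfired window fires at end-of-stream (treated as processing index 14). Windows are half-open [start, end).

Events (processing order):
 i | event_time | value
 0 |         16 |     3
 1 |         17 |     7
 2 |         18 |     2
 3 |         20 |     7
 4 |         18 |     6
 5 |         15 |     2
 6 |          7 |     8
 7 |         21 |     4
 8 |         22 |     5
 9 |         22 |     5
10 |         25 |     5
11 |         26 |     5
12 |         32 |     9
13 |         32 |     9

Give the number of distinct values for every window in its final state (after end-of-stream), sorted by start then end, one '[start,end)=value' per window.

[16,32)=6 [32,38)=1

i=0 t=16 v=3: → [16,22); WM=14
i=1 t=17 v=7: → [16,23); WM=15
i=2 t=18 v=2: → [16,24); WM=16
i=3 t=20 v=7: → [16,26); WM=18
i=4 t=18 v=6: → [16,26); WM=18
i=5 t=15 v=2: DROP (t<18-1); WM=18
i=6 t=7 v=8: DROP (t<18-1); WM=18
i=7 t=21 v=4: → [16,27); WM=19
i=8 t=22 v=5: → [16,28); WM=20
i=9 t=22 v=5: → [16,28); WM=20
i=10 t=25 v=5: → [16,31); WM=23
i=11 t=26 v=5: → [16,32); WM=24
i=12 t=32 v=9: → [32,38); WM=30
i=13 t=32 v=9: → [32,38); WM=30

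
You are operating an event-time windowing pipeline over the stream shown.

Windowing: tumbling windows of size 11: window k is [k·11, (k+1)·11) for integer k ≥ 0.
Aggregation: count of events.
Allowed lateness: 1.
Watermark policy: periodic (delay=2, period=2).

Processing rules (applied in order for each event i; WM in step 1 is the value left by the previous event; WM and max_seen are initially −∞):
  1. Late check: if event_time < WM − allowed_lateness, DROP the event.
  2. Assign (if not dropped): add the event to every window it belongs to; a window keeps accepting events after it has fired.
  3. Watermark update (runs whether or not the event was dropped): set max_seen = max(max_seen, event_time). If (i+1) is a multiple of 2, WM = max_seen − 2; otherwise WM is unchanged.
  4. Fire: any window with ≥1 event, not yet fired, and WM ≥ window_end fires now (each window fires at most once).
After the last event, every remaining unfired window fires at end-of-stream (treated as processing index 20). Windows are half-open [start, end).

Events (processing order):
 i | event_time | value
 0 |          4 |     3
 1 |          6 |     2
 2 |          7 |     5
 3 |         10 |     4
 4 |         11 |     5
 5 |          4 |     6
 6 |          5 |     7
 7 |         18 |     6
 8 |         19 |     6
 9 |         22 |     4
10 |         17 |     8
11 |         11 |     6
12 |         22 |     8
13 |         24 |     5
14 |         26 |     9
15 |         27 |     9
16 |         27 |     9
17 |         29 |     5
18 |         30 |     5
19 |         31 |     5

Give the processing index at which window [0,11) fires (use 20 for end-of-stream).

7

i=0 t=4 v=3: → [0,11); WM=−∞
i=1 t=6 v=2: → [0,11); WM=4
i=2 t=7 v=5: → [0,11); WM=4
i=3 t=10 v=4: → [0,11); WM=8
i=4 t=11 v=5: → [11,22); WM=8
i=5 t=4 v=6: DROP (t<8-1); WM=9
i=6 t=5 v=7: DROP (t<9-1); WM=9
i=7 t=18 v=6: → [11,22); WM=16; [0,11) fires=4
i=8 t=19 v=6: → [11,22); WM=16
i=9 t=22 v=4: → [22,33); WM=20
i=10 t=17 v=8: DROP (t<20-1); WM=20
i=11 t=11 v=6: DROP (t<20-1); WM=20
i=12 t=22 v=8: → [22,33); WM=20
i=13 t=24 v=5: → [22,33); WM=22; [11,22) fires=3
i=14 t=26 v=9: → [22,33); WM=22
i=15 t=27 v=9: → [22,33); WM=25
i=16 t=27 v=9: → [22,33); WM=25
i=17 t=29 v=5: → [22,33); WM=27
i=18 t=30 v=5: → [22,33); WM=27
i=19 t=31 v=5: → [22,33); WM=29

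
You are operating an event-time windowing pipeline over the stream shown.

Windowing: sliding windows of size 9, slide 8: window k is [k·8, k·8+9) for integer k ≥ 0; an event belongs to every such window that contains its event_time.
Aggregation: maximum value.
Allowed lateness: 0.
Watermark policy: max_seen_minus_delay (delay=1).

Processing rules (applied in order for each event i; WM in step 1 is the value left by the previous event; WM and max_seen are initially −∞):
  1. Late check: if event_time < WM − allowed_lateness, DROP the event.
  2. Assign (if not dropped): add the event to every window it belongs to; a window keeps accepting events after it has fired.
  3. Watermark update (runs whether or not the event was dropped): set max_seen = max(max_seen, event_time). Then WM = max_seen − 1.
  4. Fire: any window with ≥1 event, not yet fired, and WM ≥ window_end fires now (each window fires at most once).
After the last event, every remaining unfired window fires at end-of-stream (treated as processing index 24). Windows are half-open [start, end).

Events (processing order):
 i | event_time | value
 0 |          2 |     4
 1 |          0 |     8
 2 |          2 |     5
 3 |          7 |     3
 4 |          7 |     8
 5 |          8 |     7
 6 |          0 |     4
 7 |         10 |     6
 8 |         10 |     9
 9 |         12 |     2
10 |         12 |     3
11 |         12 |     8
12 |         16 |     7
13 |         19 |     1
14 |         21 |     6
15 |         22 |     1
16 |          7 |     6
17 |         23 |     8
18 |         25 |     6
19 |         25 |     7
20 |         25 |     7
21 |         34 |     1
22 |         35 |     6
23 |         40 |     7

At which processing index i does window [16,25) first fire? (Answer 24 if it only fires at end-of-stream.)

21

i=0 t=2 v=4: → [0,9); WM=1
i=1 t=0 v=8: DROP (t<1-0); WM=1
i=2 t=2 v=5: → [0,9); WM=1
i=3 t=7 v=3: → [0,9); WM=6
i=4 t=7 v=8: → [0,9); WM=6
i=5 t=8 v=7: → [8,17),[0,9); WM=7
i=6 t=0 v=4: DROP (t<7-0); WM=7
i=7 t=10 v=6: → [8,17); WM=9; [0,9) fires=8
i=8 t=10 v=9: → [8,17); WM=9
i=9 t=12 v=2: → [8,17); WM=11
i=10 t=12 v=3: → [8,17); WM=11
i=11 t=12 v=8: → [8,17); WM=11
i=12 t=16 v=7: → [16,25),[8,17); WM=15
i=13 t=19 v=1: → [16,25); WM=18; [8,17) fires=9
i=14 t=21 v=6: → [16,25); WM=20
i=15 t=22 v=1: → [16,25); WM=21
i=16 t=7 v=6: DROP (t<21-0); WM=21
i=17 t=23 v=8: → [16,25); WM=22
i=18 t=25 v=6: → [24,33); WM=24
i=19 t=25 v=7: → [24,33); WM=24
i=20 t=25 v=7: → [24,33); WM=24
i=21 t=34 v=1: → [32,41); WM=33; [16,25) fires=8 [24,33) fires=7
i=22 t=35 v=6: → [32,41); WM=34
i=23 t=40 v=7: → [40,49),[32,41); WM=39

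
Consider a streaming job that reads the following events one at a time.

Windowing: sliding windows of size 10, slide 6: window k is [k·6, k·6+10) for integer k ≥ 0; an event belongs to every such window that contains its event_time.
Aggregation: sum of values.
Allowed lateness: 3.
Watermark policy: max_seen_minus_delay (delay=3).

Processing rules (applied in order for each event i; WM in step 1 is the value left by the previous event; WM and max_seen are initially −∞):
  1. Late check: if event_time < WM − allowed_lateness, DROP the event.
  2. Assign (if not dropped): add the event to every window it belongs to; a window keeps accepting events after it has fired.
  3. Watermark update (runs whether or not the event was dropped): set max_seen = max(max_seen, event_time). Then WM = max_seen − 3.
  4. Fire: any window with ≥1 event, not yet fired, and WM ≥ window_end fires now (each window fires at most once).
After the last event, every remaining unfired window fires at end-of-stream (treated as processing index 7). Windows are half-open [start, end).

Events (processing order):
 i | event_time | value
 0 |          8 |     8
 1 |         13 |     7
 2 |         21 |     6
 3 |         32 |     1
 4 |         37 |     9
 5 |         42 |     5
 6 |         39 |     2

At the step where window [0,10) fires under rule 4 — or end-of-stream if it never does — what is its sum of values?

8

i=0 t=8 v=8: → [6,16),[0,10); WM=5
i=1 t=13 v=7: → [12,22),[6,16); WM=10; [0,10) fires=8
i=2 t=21 v=6: → [18,28),[12,22); WM=18; [6,16) fires=15
i=3 t=32 v=1: → [30,40),[24,34); WM=29; [12,22) fires=13 [18,28) fires=6
i=4 t=37 v=9: → [36,46),[30,40); WM=34; [24,34) fires=1
i=5 t=42 v=5: → [42,52),[36,46); WM=39
i=6 t=39 v=2: → [36,46),[30,40); WM=39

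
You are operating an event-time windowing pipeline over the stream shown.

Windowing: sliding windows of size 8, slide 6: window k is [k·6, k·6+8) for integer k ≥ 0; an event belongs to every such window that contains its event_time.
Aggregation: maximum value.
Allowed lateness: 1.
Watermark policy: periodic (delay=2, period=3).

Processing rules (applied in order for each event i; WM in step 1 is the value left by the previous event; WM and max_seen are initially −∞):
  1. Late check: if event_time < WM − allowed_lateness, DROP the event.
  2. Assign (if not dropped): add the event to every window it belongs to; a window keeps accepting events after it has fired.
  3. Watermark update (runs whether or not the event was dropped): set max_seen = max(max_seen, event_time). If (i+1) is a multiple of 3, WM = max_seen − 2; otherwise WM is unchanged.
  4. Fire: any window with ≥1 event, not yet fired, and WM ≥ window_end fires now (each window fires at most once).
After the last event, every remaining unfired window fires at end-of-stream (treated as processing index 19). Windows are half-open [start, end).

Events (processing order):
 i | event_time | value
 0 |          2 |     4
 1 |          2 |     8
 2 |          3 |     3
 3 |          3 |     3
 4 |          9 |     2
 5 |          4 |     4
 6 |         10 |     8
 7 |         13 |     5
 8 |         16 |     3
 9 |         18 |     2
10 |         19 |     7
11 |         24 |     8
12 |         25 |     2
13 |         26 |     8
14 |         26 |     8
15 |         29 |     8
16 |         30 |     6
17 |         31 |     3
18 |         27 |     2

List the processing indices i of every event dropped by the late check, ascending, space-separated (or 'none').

18

i=0 t=2 v=4: → [0,8); WM=−∞
i=1 t=2 v=8: → [0,8); WM=−∞
i=2 t=3 v=3: → [0,8); WM=1
i=3 t=3 v=3: → [0,8); WM=1
i=4 t=9 v=2: → [6,14); WM=1
i=5 t=4 v=4: → [0,8); WM=7
i=6 t=10 v=8: → [6,14); WM=7
i=7 t=13 v=5: → [12,20),[6,14); WM=7
i=8 t=16 v=3: → [12,20); WM=14; [0,8) fires=8 [6,14) fires=8
i=9 t=18 v=2: → [18,26),[12,20); WM=14
i=10 t=19 v=7: → [18,26),[12,20); WM=14
i=11 t=24 v=8: → [24,32),[18,26); WM=22; [12,20) fires=7
i=12 t=25 v=2: → [24,32),[18,26); WM=22
i=13 t=26 v=8: → [24,32); WM=22
i=14 t=26 v=8: → [24,32); WM=24
i=15 t=29 v=8: → [24,32); WM=24
i=16 t=30 v=6: → [30,38),[24,32); WM=24
i=17 t=31 v=3: → [30,38),[24,32); WM=29; [18,26) fires=8
i=18 t=27 v=2: DROP (t<29-1); WM=29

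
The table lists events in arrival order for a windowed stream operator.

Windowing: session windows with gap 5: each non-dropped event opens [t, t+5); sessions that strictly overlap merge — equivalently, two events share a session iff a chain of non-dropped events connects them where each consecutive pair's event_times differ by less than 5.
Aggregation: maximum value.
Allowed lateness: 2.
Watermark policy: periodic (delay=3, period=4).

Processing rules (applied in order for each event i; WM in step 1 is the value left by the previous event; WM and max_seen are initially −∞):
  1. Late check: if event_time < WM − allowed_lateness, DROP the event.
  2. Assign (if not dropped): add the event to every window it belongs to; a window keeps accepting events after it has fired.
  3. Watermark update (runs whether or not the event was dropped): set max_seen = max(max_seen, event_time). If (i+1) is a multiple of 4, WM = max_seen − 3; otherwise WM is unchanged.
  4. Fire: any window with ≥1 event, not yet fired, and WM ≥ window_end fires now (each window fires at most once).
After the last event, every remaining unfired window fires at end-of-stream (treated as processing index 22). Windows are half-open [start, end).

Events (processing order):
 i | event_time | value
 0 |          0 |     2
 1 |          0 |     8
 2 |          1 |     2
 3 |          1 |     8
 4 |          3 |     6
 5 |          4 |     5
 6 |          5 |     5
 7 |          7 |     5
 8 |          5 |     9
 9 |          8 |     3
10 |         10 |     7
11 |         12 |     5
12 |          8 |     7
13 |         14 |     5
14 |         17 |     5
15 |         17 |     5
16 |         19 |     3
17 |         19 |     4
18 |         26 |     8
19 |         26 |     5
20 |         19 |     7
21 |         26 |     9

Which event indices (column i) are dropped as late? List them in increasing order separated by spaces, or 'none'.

20

i=0 t=0 v=2: → [0,5); WM=−∞
i=1 t=0 v=8: → [0,5); WM=−∞
i=2 t=1 v=2: → [0,6); WM=−∞
i=3 t=1 v=8: → [0,6); WM=-2
i=4 t=3 v=6: → [0,8); WM=-2
i=5 t=4 v=5: → [0,9); WM=-2
i=6 t=5 v=5: → [0,10); WM=-2
i=7 t=7 v=5: → [0,12); WM=4
i=8 t=5 v=9: → [0,12); WM=4
i=9 t=8 v=3: → [0,13); WM=4
i=10 t=10 v=7: → [0,15); WM=4
i=11 t=12 v=5: → [0,17); WM=9
i=12 t=8 v=7: → [0,17); WM=9
i=13 t=14 v=5: → [0,19); WM=9
i=14 t=17 v=5: → [0,22); WM=9
i=15 t=17 v=5: → [0,22); WM=14
i=16 t=19 v=3: → [0,24); WM=14
i=17 t=19 v=4: → [0,24); WM=14
i=18 t=26 v=8: → [26,31); WM=14
i=19 t=26 v=5: → [26,31); WM=23
i=20 t=19 v=7: DROP (t<23-2); WM=23
i=21 t=26 v=9: → [26,31); WM=23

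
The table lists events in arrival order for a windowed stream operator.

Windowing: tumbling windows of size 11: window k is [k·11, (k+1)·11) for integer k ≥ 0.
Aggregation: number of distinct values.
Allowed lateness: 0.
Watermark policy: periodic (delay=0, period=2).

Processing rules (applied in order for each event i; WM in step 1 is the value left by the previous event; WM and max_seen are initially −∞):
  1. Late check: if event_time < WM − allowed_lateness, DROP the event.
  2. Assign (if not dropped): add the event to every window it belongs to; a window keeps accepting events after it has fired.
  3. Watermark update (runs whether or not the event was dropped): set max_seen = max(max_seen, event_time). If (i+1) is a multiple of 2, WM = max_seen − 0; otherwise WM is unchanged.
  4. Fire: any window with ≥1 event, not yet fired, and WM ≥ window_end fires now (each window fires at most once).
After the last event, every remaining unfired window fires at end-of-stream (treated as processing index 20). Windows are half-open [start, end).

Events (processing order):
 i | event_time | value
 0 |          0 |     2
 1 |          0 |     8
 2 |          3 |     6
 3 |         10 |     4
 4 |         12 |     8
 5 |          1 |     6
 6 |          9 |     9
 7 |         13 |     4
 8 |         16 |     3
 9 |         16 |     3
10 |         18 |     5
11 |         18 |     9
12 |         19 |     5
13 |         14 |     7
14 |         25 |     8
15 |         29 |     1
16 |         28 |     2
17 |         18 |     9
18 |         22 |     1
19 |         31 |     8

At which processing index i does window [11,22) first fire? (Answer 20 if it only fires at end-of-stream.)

15

i=0 t=0 v=2: → [0,11); WM=−∞
i=1 t=0 v=8: → [0,11); WM=0
i=2 t=3 v=6: → [0,11); WM=0
i=3 t=10 v=4: → [0,11); WM=10
i=4 t=12 v=8: → [11,22); WM=10
i=5 t=1 v=6: DROP (t<10-0); WM=12; [0,11) fires=4
i=6 t=9 v=9: DROP (t<12-0); WM=12
i=7 t=13 v=4: → [11,22); WM=13
i=8 t=16 v=3: → [11,22); WM=13
i=9 t=16 v=3: → [11,22); WM=16
i=10 t=18 v=5: → [11,22); WM=16
i=11 t=18 v=9: → [11,22); WM=18
i=12 t=19 v=5: → [11,22); WM=18
i=13 t=14 v=7: DROP (t<18-0); WM=19
i=14 t=25 v=8: → [22,33); WM=19
i=15 t=29 v=1: → [22,33); WM=29; [11,22) fires=5
i=16 t=28 v=2: DROP (t<29-0); WM=29
i=17 t=18 v=9: DROP (t<29-0); WM=29
i=18 t=22 v=1: DROP (t<29-0); WM=29
i=19 t=31 v=8: → [22,33); WM=31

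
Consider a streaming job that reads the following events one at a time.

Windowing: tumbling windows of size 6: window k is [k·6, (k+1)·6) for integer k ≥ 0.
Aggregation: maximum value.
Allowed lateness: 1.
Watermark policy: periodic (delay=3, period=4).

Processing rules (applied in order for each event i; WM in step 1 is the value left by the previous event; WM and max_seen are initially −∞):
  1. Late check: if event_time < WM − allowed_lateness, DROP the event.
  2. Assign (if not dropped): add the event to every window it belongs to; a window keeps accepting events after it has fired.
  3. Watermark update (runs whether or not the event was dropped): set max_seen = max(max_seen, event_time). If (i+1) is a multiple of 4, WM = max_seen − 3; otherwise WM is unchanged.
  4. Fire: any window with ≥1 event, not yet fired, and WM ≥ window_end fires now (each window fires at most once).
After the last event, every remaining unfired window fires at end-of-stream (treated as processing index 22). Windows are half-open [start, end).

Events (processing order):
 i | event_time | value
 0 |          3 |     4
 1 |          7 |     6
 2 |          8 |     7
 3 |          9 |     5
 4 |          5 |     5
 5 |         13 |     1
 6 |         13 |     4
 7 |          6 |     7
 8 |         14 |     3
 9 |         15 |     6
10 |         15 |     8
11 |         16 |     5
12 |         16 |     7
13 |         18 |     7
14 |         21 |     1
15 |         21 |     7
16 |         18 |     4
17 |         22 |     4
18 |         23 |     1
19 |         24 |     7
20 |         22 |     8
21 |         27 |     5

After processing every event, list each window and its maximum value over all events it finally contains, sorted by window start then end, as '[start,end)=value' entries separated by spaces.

i=0 t=3 v=4: → [0,6); WM=−∞
i=1 t=7 v=6: → [6,12); WM=−∞
i=2 t=8 v=7: → [6,12); WM=−∞
i=3 t=9 v=5: → [6,12); WM=6; [0,6) fires=4
i=4 t=5 v=5: → [0,6); WM=6
i=5 t=13 v=1: → [12,18); WM=6
i=6 t=13 v=4: → [12,18); WM=6
i=7 t=6 v=7: → [6,12); WM=10
i=8 t=14 v=3: → [12,18); WM=10
i=9 t=15 v=6: → [12,18); WM=10
i=10 t=15 v=8: → [12,18); WM=10
i=11 t=16 v=5: → [12,18); WM=13; [6,12) fires=7
i=12 t=16 v=7: → [12,18); WM=13
i=13 t=18 v=7: → [18,24); WM=13
i=14 t=21 v=1: → [18,24); WM=13
i=15 t=21 v=7: → [18,24); WM=18; [12,18) fires=8
i=16 t=18 v=4: → [18,24); WM=18
i=17 t=22 v=4: → [18,24); WM=18
i=18 t=23 v=1: → [18,24); WM=18
i=19 t=24 v=7: → [24,30); WM=21
i=20 t=22 v=8: → [18,24); WM=21
i=21 t=27 v=5: → [24,30); WM=21

[0,6)=5 [6,12)=7 [12,18)=8 [18,24)=8 [24,30)=7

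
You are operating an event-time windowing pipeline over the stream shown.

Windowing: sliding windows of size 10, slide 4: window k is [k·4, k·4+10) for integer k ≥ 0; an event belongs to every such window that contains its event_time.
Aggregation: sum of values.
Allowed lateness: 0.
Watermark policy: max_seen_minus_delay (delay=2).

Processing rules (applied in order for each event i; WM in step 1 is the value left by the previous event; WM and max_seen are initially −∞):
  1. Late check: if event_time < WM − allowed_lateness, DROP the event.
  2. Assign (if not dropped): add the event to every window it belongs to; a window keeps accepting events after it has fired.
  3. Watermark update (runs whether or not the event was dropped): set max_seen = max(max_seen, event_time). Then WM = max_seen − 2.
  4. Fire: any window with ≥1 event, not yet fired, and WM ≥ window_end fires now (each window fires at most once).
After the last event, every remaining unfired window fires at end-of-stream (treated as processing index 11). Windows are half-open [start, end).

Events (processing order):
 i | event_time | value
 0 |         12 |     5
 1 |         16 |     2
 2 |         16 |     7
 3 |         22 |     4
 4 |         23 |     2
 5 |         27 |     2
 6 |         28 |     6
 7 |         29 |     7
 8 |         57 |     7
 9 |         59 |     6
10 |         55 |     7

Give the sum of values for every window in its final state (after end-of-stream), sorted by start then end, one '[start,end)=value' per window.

[4,14)=5 [8,18)=14 [12,22)=14 [16,26)=15 [20,30)=21 [24,34)=15 [28,38)=13 [48,58)=7 [52,62)=13 [56,66)=13

i=0 t=12 v=5: → [12,22),[8,18),[4,14); WM=10
i=1 t=16 v=2: → [16,26),[12,22),[8,18); WM=14; [4,14) fires=5
i=2 t=16 v=7: → [16,26),[12,22),[8,18); WM=14
i=3 t=22 v=4: → [20,30),[16,26); WM=20; [8,18) fires=14
i=4 t=23 v=2: → [20,30),[16,26); WM=21
i=5 t=27 v=2: → [24,34),[20,30); WM=25; [12,22) fires=14
i=6 t=28 v=6: → [28,38),[24,34),[20,30); WM=26; [16,26) fires=15
i=7 t=29 v=7: → [28,38),[24,34),[20,30); WM=27
i=8 t=57 v=7: → [56,66),[52,62),[48,58); WM=55; [20,30) fires=21 [24,34) fires=15 [28,38) fires=13
i=9 t=59 v=6: → [56,66),[52,62); WM=57
i=10 t=55 v=7: DROP (t<57-0); WM=57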